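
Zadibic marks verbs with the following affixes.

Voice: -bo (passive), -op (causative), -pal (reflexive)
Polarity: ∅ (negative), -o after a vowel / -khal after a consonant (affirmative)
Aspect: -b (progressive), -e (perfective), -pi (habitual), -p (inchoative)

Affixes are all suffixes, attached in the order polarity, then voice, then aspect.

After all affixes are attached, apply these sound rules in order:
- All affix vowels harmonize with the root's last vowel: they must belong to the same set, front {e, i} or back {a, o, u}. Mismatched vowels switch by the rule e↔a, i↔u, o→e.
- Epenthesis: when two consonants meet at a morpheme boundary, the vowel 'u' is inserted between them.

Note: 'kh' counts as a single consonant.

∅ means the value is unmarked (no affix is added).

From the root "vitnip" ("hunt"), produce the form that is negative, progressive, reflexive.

polarity = negative: zero marking, form stays vitnip.
Attach voice reflexive -pal → vitnippal.
Attach aspect progressive -b → vitnippalb.
Apply vowel harmony: vitnippalb → vitnippelb.
Apply epenthesis: vitnippelb → vitnipupelub.

vitnipupelub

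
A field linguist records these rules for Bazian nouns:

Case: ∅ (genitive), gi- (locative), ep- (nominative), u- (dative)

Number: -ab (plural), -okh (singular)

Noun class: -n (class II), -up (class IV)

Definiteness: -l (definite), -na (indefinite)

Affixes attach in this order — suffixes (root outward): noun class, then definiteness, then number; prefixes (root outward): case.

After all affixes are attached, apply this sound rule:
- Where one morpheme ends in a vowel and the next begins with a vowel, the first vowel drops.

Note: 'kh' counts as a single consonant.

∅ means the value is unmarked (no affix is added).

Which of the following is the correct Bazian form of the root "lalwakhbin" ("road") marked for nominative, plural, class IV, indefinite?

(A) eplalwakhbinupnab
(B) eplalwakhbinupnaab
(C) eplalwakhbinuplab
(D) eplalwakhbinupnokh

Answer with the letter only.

A

Attach noun class class IV -up → lalwakhbinup.
Attach case nominative ep- → eplalwakhbinup.
Attach definiteness indefinite -na → eplalwakhbinupna.
Attach number plural -ab → eplalwakhbinupnaab.
Apply vowel deletion: eplalwakhbinupnaab → eplalwakhbinupnab.
So the correct form is eplalwakhbinupnab, option (A).
(D) eplalwakhbinupnokh is wrong: it uses singular instead of plural for number.
(B) eplalwakhbinupnaab is wrong: it fails to apply the sound rule(s).
(C) eplalwakhbinuplab is wrong: it uses definite instead of indefinite for definiteness.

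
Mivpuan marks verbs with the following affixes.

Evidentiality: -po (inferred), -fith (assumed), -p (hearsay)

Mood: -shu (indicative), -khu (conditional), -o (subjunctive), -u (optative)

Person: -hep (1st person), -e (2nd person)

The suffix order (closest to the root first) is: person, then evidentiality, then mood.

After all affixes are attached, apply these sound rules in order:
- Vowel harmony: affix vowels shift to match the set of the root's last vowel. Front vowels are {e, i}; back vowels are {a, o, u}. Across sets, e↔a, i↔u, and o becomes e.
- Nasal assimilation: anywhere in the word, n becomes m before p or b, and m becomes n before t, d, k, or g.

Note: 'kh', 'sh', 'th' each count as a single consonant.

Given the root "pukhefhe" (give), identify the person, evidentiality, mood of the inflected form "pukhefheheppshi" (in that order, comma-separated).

Segment: pukhefhe-hep-p-shu.
person: -hep → 1st person.
evidentiality: -p → hearsay.
mood: -shu → indicative.

1st person, hearsay, indicative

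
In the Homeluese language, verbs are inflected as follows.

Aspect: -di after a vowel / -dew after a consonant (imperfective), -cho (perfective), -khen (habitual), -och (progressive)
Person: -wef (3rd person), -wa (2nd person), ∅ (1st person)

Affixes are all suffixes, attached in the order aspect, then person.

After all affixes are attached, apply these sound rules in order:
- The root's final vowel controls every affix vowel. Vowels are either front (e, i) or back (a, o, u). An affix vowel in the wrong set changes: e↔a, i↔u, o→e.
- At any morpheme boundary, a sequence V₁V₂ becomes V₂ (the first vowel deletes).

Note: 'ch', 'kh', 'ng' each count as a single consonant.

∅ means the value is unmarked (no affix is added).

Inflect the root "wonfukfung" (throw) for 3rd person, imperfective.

Attach aspect imperfective -dew (after consonant 'ng') → wonfukfungdew.
Attach person 3rd person -wef → wonfukfungdewwef.
Apply vowel harmony: wonfukfungdewwef → wonfukfungdawwaf.
Vowel deletion: no change.

wonfukfungdawwaf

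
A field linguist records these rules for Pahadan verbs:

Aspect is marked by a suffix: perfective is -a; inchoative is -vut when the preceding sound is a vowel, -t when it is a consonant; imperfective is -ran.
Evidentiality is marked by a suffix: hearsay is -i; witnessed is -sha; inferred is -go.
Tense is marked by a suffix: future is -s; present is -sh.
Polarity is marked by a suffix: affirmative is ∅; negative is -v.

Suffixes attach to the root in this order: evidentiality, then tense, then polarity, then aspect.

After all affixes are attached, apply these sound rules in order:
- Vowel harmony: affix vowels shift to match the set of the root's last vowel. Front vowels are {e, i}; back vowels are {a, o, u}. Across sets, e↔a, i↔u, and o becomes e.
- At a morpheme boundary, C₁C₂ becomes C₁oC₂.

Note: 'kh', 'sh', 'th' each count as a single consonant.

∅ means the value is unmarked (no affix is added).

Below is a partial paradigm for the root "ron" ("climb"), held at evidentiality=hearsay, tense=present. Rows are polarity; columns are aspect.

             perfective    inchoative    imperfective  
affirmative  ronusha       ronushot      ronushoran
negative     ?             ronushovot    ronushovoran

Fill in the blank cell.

ronushova

Attach evidentiality hearsay -i → roni.
Attach tense present -sh → ronish.
Attach polarity negative -v → ronishv.
Attach aspect perfective -a → ronishva.
Apply vowel harmony: ronishva → ronushva.
Apply epenthesis: ronushva → ronushova.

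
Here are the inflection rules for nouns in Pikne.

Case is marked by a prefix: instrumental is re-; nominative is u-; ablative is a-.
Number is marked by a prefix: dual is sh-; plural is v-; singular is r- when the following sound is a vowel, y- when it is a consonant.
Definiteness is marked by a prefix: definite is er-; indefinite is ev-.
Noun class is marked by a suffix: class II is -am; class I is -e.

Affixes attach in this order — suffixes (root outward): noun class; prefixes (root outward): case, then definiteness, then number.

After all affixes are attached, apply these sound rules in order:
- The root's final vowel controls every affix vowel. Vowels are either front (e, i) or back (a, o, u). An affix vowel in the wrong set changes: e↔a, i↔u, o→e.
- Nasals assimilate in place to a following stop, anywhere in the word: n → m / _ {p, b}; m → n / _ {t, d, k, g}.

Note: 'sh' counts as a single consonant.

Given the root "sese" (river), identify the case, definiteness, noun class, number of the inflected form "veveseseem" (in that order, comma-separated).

Segment: v-ev-a-sese-am.
case: a- → ablative.
definiteness: ev- → indefinite.
noun class: -am → class II.
number: v- → plural.

ablative, indefinite, class II, plural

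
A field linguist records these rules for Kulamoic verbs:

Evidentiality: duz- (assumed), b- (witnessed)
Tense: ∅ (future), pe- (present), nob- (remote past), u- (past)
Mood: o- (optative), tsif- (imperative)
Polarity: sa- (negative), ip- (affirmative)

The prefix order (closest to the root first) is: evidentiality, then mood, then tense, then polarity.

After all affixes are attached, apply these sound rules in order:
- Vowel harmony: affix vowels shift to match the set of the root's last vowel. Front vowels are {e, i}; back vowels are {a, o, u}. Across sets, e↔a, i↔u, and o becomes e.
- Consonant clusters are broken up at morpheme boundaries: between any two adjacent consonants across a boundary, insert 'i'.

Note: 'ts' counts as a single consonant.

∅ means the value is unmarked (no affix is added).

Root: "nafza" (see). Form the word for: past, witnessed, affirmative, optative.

upuobinafza

Attach evidentiality witnessed b- → bnafza.
Attach mood optative o- → obnafza.
Attach tense past u- → uobnafza.
Attach polarity affirmative ip- → ipuobnafza.
Apply vowel harmony: ipuobnafza → upuobnafza.
Apply epenthesis: upuobnafza → upuobinafza.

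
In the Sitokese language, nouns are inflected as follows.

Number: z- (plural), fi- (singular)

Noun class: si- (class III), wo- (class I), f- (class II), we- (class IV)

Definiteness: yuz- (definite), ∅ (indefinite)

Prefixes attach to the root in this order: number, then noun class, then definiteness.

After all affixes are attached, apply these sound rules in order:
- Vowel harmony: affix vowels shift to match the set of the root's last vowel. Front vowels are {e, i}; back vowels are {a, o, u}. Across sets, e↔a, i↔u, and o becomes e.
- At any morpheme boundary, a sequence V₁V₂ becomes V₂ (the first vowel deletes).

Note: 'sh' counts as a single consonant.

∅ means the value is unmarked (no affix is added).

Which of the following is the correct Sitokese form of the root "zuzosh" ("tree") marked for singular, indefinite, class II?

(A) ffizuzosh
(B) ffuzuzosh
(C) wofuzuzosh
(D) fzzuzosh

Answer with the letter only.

Attach number singular fi- → fizuzosh.
Attach noun class class II f- → ffizuzosh.
definiteness = indefinite: zero marking, form stays ffizuzosh.
Apply vowel harmony: ffizuzosh → ffuzuzosh.
Vowel deletion: no change.
So the correct form is ffuzuzosh, option (B).
(C) wofuzuzosh is wrong: it uses class I instead of class II for noun class.
(A) ffizuzosh is wrong: it fails to apply the sound rule(s).
(D) fzzuzosh is wrong: it uses plural instead of singular for number.

B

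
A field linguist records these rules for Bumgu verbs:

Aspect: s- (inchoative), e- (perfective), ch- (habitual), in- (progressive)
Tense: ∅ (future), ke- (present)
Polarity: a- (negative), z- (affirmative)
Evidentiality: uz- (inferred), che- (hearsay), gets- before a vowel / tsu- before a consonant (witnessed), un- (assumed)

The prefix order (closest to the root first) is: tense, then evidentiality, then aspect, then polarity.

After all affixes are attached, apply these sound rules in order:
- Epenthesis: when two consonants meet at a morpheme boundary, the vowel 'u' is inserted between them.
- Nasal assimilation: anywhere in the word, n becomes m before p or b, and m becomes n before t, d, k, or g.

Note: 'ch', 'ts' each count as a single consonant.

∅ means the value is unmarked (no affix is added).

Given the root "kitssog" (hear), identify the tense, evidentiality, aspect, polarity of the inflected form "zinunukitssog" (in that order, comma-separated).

Segment: z-in-un-kitssog.
tense: ∅ → future.
evidentiality: un- → assumed.
aspect: in- → progressive.
polarity: z- → affirmative.

future, assumed, progressive, affirmative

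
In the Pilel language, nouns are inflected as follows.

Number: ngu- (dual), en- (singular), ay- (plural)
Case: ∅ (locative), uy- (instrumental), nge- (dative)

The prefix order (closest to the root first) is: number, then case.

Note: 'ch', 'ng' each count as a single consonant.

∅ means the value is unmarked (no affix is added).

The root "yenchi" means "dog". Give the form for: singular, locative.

Attach number singular en- → enyenchi.
case = locative: zero marking, form stays enyenchi.

enyenchi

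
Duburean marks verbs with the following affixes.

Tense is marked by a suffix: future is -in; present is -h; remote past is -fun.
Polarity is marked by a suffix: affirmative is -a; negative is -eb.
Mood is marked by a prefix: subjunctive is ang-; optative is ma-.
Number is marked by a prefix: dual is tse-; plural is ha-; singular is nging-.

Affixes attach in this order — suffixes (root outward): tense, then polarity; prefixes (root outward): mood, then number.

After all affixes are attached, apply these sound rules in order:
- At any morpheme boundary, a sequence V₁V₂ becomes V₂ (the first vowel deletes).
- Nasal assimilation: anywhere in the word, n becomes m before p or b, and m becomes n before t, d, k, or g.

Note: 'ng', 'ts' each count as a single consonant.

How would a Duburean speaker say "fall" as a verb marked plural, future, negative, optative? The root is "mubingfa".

Attach tense future -in → mubingfain.
Attach polarity negative -eb → mubingfaineb.
Attach mood optative ma- → mamubingfaineb.
Attach number plural ha- → hamamubingfaineb.
Apply vowel deletion: hamamubingfaineb → hamamubingfineb.
Nasal assimilation: no change.

hamamubingfineb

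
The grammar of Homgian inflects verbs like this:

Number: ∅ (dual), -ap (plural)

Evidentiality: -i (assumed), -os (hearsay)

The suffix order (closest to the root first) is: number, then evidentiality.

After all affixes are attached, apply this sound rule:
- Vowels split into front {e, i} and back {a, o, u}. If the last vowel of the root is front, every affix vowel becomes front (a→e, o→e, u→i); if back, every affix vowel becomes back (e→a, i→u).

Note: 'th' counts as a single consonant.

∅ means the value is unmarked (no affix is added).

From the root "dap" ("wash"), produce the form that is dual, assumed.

number = dual: zero marking, form stays dap.
Attach evidentiality assumed -i → dapi.
Apply vowel harmony: dapi → dapu.

dapu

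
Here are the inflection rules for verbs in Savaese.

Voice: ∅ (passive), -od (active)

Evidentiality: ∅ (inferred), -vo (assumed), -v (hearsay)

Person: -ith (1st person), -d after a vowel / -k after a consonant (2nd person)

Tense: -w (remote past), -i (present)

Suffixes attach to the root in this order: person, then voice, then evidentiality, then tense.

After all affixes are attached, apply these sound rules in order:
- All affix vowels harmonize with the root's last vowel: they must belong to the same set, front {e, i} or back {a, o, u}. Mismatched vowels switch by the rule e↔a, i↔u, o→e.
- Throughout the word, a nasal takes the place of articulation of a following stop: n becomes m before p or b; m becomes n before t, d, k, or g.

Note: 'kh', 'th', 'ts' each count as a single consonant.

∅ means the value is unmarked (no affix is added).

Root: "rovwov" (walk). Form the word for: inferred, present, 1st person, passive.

rovwovuthu

Attach person 1st person -ith → rovwovith.
voice = passive: zero marking, form stays rovwovith.
evidentiality = inferred: zero marking, form stays rovwovith.
Attach tense present -i → rovwovithi.
Apply vowel harmony: rovwovithi → rovwovuthu.
Nasal assimilation: no change.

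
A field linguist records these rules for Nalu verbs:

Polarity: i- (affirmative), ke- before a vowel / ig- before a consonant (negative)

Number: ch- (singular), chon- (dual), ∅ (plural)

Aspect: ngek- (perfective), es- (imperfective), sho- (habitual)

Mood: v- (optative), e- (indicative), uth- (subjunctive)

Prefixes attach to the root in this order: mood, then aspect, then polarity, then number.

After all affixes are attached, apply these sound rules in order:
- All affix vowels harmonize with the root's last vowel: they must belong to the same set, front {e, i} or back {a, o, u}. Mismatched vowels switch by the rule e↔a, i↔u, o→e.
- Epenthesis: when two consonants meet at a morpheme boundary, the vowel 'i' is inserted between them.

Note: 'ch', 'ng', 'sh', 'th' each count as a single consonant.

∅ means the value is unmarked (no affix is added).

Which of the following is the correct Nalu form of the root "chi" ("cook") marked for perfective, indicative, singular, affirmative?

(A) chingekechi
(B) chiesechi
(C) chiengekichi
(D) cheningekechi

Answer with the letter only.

A

Attach mood indicative e- → echi.
Attach aspect perfective ngek- → ngekechi.
Attach polarity affirmative i- → ingekechi.
Attach number singular ch- → chingekechi.
Vowel harmony: no change.
Epenthesis: no change.
So the correct form is chingekechi, option (A).
(C) chiengekichi is wrong: it has the affixes in the wrong order.
(B) chiesechi is wrong: it uses imperfective instead of perfective for aspect.
(D) cheningekechi is wrong: it uses dual instead of singular for number.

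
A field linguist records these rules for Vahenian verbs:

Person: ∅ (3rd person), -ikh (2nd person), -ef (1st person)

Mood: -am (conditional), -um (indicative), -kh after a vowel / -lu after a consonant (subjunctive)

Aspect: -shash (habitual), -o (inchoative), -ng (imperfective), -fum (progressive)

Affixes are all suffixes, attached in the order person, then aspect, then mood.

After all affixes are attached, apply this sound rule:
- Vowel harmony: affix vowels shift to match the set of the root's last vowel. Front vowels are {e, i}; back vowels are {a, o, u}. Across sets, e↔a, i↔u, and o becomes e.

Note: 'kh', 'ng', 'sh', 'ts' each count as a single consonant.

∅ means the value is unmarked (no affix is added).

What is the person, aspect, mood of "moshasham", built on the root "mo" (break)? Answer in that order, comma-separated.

3rd person, habitual, conditional

Segment: mo-shash-am.
person: ∅ → 3rd person.
aspect: -shash → habitual.
mood: -am → conditional.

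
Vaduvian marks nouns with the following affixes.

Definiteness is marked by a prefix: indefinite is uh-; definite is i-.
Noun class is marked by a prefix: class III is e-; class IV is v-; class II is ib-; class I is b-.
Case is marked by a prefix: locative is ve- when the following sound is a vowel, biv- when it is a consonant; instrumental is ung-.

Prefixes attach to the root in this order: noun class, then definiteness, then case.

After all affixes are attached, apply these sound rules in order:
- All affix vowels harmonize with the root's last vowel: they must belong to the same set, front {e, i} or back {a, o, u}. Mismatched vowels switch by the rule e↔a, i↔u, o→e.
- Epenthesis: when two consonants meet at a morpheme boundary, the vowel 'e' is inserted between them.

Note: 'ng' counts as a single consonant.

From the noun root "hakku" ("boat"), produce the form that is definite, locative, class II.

vauubehakku

Attach noun class class II ib- → ibhakku.
Attach definiteness definite i- → iibhakku.
Attach case locative ve- (before vowel 'i') → veiibhakku.
Apply vowel harmony: veiibhakku → vauubhakku.
Apply epenthesis: vauubhakku → vauubehakku.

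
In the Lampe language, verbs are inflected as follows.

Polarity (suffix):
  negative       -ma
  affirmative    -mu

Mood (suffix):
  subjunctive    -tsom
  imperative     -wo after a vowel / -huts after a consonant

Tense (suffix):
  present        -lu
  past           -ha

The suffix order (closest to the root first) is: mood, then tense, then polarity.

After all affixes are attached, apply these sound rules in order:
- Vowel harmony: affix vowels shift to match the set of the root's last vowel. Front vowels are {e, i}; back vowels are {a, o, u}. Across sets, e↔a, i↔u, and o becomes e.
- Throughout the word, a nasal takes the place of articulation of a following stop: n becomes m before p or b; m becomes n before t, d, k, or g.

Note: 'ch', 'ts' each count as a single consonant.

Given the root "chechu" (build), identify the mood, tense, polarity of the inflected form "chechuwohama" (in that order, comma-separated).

imperative, past, negative

Segment: chechu-wo-ha-ma.
mood: -wo/huts → imperative.
tense: -ha → past.
polarity: -ma → negative.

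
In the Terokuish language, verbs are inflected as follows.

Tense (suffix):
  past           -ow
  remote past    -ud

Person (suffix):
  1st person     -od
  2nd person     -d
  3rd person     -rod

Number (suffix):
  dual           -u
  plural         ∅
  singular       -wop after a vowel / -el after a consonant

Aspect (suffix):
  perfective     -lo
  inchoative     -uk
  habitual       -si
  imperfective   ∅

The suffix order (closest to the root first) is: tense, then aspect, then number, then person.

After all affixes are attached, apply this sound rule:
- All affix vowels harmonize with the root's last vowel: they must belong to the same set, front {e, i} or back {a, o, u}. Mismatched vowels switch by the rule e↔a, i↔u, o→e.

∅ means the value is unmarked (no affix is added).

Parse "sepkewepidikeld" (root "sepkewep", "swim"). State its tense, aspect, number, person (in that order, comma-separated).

Segment: sepkewep-ud-uk-el-d.
tense: -ud → remote past.
aspect: -uk → inchoative.
number: -wop/el → singular.
person: -d → 2nd person.

remote past, inchoative, singular, 2nd person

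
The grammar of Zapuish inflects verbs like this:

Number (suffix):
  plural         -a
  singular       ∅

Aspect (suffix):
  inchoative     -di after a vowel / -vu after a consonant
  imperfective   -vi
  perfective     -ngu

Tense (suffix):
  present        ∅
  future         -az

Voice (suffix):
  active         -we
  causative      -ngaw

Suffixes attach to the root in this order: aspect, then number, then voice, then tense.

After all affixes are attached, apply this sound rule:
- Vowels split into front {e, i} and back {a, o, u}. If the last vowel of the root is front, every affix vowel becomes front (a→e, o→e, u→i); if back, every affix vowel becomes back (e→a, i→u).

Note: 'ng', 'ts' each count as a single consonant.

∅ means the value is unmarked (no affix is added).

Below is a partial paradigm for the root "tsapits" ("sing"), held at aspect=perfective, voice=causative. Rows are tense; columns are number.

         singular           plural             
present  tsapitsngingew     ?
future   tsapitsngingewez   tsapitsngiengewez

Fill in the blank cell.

Attach aspect perfective -ngu → tsapitsngu.
Attach number plural -a → tsapitsngua.
Attach voice causative -ngaw → tsapitsnguangaw.
tense = present: zero marking, form stays tsapitsnguangaw.
Apply vowel harmony: tsapitsnguangaw → tsapitsngiengew.

tsapitsngiengew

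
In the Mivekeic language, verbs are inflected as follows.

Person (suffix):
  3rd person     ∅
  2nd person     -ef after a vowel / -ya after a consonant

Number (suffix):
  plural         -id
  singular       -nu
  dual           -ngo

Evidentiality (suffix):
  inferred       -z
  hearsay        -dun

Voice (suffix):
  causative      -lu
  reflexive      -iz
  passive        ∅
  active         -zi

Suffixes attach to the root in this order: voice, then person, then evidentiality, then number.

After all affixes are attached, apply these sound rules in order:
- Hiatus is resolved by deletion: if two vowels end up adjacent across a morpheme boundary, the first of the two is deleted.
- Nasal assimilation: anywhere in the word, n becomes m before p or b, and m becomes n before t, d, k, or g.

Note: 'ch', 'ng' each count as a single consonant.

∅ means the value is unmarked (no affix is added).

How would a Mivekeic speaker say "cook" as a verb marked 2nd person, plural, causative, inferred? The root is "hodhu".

hodhulefzid

Attach voice causative -lu → hodhulu.
Attach person 2nd person -ef (after vowel 'u') → hodhuluef.
Attach evidentiality inferred -z → hodhuluefz.
Attach number plural -id → hodhuluefzid.
Apply vowel deletion: hodhuluefzid → hodhulefzid.
Nasal assimilation: no change.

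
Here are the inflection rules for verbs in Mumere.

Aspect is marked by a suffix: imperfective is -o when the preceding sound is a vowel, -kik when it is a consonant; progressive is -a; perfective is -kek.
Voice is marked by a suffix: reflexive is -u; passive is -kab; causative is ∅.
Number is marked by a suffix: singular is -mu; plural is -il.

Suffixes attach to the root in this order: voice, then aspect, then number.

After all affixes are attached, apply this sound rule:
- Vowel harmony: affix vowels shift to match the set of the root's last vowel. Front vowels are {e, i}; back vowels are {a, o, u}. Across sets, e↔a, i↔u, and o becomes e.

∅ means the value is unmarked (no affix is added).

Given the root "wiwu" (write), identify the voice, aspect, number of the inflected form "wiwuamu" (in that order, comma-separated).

Segment: wiwu-a-mu.
voice: ∅ → causative.
aspect: -a → progressive.
number: -mu → singular.

causative, progressive, singular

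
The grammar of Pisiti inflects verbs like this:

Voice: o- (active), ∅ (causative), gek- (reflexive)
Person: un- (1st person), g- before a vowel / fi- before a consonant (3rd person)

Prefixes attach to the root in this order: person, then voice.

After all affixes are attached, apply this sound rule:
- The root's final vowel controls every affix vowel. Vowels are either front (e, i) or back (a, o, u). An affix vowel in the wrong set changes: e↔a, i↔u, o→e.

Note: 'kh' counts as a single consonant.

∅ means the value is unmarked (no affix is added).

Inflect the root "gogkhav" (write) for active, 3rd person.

Attach person 3rd person fi- (before consonant 'g') → figogkhav.
Attach voice active o- → ofigogkhav.
Apply vowel harmony: ofigogkhav → ofugogkhav.

ofugogkhav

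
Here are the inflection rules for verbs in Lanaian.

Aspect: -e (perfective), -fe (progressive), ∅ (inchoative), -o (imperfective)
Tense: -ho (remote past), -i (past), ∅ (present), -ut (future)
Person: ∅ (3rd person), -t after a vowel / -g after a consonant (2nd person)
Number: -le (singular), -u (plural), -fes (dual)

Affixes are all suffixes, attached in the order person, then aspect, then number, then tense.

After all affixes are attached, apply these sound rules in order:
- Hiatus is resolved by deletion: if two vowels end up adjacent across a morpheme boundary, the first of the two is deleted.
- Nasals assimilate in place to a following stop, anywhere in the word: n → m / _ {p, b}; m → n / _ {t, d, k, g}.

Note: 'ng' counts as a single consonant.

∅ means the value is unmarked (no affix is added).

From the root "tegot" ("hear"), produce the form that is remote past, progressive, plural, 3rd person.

tegotfuho

person = 3rd person: zero marking, form stays tegot.
Attach aspect progressive -fe → tegotfe.
Attach number plural -u → tegotfeu.
Attach tense remote past -ho → tegotfeuho.
Apply vowel deletion: tegotfeuho → tegotfuho.
Nasal assimilation: no change.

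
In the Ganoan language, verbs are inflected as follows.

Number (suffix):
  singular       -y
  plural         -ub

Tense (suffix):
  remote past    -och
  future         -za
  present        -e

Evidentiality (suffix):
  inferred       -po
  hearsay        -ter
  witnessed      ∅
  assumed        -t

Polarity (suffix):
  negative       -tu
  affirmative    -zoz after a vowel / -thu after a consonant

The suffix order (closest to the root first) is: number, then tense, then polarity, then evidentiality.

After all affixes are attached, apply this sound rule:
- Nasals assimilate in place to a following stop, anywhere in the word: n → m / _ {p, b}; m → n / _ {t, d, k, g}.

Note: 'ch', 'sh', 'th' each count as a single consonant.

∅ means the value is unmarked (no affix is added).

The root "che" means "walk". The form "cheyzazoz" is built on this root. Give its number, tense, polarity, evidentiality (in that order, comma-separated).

Segment: che-y-za-zoz.
number: -y → singular.
tense: -za → future.
polarity: -zoz/thu → affirmative.
evidentiality: ∅ → witnessed.

singular, future, affirmative, witnessed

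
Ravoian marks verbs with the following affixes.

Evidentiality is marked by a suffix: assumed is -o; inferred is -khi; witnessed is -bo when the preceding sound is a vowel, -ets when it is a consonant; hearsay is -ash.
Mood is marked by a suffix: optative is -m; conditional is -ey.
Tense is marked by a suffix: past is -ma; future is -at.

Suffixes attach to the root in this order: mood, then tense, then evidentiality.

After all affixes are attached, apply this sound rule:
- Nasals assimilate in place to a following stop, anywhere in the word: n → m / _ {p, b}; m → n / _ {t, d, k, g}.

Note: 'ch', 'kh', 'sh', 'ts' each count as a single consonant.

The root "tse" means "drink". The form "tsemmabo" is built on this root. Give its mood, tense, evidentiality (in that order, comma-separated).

Segment: tse-m-ma-bo.
mood: -m → optative.
tense: -ma → past.
evidentiality: -bo/ets → witnessed.

optative, past, witnessed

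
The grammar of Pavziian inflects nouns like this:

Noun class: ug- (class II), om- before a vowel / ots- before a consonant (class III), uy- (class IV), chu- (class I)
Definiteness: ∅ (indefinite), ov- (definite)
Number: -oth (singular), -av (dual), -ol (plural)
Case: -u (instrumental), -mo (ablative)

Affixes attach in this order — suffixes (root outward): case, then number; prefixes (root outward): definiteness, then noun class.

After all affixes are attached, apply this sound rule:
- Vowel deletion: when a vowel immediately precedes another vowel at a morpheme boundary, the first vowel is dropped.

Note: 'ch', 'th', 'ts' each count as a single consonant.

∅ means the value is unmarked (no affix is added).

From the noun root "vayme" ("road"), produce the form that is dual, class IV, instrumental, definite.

Attach case instrumental -u → vaymeu.
Attach definiteness definite ov- → ovvaymeu.
Attach noun class class IV uy- → uyovvaymeu.
Attach number dual -av → uyovvaymeuav.
Apply vowel deletion: uyovvaymeuav → uyovvaymav.

uyovvaymav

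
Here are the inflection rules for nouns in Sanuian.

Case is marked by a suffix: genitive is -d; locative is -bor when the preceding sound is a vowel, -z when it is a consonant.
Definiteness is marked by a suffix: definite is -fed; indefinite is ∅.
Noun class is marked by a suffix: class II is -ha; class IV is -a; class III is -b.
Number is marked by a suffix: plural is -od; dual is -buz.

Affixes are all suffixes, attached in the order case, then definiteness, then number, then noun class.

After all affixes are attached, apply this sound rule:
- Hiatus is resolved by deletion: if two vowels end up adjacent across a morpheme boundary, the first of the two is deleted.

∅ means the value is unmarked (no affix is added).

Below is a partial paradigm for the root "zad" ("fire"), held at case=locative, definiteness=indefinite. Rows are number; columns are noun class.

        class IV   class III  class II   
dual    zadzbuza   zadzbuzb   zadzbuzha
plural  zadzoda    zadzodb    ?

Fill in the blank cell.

Attach case locative -z (after consonant 'd') → zadz.
definiteness = indefinite: zero marking, form stays zadz.
Attach number plural -od → zadzod.
Attach noun class class II -ha → zadzodha.
Vowel deletion: no change.

zadzodha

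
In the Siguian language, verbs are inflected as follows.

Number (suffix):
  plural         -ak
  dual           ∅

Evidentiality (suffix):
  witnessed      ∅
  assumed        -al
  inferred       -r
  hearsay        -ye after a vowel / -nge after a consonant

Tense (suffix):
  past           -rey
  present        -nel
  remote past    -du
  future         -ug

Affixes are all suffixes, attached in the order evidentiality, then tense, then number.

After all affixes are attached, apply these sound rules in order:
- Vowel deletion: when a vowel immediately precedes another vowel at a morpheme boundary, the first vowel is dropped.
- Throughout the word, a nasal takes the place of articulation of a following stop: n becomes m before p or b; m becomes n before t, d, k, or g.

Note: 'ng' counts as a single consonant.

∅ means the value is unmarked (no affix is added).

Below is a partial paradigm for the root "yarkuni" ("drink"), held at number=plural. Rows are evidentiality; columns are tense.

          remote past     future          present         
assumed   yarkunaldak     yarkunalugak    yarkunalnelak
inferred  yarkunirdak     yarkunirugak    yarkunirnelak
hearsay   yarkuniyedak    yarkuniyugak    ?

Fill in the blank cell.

Attach evidentiality hearsay -ye (after vowel 'i') → yarkuniye.
Attach tense present -nel → yarkuniyenel.
Attach number plural -ak → yarkuniyenelak.
Vowel deletion: no change.
Nasal assimilation: no change.

yarkuniyenelak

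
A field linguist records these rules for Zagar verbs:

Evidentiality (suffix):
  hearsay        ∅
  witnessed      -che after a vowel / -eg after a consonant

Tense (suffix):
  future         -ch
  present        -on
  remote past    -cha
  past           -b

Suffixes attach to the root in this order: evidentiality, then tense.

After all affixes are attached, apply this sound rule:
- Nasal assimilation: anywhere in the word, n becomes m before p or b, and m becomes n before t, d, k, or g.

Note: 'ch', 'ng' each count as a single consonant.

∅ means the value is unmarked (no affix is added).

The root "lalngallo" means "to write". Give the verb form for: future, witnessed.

Attach evidentiality witnessed -che (after vowel 'o') → lalngalloche.
Attach tense future -ch → lalngallochech.
Nasal assimilation: no change.

lalngallochech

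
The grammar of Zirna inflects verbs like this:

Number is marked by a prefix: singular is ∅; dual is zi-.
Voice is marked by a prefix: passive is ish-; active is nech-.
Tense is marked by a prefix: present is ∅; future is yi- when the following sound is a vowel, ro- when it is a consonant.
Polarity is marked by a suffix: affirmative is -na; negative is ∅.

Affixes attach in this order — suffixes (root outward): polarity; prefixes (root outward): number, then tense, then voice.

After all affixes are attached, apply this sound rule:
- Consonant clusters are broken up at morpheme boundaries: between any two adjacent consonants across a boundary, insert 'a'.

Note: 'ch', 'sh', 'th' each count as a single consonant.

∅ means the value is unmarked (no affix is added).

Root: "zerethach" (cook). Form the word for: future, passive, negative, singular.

number = singular: zero marking, form stays zerethach.
Attach tense future ro- (before consonant 'z') → rozerethach.
Attach voice passive ish- → ishrozerethach.
polarity = negative: zero marking, form stays ishrozerethach.
Apply epenthesis: ishrozerethach → isharozerethach.

isharozerethach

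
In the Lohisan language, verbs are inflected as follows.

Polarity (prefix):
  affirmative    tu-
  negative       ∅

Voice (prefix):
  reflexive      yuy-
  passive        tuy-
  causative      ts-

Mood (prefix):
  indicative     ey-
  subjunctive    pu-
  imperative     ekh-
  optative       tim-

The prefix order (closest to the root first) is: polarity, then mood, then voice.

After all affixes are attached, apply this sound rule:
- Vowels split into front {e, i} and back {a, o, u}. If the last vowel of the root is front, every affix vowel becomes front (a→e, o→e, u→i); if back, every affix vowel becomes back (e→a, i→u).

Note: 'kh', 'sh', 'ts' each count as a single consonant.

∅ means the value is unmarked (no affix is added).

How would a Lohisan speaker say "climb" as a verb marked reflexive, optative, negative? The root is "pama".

polarity = negative: zero marking, form stays pama.
Attach mood optative tim- → timpama.
Attach voice reflexive yuy- → yuytimpama.
Apply vowel harmony: yuytimpama → yuytumpama.

yuytumpama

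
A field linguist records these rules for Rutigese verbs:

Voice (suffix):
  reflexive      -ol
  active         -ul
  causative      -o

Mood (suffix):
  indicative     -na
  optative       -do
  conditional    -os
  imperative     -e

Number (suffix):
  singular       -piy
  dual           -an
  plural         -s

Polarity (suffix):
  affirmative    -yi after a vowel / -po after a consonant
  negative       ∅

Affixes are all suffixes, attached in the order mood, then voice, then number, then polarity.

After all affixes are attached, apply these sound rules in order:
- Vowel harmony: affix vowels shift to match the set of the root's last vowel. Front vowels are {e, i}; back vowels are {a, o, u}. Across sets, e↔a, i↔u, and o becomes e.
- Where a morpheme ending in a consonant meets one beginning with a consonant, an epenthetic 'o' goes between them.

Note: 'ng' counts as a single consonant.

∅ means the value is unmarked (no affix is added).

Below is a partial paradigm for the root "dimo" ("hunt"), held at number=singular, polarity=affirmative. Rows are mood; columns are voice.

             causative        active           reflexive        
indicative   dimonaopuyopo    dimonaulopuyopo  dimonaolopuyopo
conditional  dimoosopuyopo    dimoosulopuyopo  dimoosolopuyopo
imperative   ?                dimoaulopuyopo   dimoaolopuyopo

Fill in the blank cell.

Attach mood imperative -e → dimoe.
Attach voice causative -o → dimoeo.
Attach number singular -piy → dimoeopiy.
Attach polarity affirmative -po (after consonant 'y') → dimoeopiypo.
Apply vowel harmony: dimoeopiypo → dimoaopuypo.
Apply epenthesis: dimoaopuypo → dimoaopuyopo.

dimoaopuyopo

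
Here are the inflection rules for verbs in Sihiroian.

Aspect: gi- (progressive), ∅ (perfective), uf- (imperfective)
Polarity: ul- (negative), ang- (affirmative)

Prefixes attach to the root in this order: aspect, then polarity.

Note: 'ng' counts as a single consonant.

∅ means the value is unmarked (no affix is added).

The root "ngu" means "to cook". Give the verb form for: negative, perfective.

ulngu

aspect = perfective: zero marking, form stays ngu.
Attach polarity negative ul- → ulngu.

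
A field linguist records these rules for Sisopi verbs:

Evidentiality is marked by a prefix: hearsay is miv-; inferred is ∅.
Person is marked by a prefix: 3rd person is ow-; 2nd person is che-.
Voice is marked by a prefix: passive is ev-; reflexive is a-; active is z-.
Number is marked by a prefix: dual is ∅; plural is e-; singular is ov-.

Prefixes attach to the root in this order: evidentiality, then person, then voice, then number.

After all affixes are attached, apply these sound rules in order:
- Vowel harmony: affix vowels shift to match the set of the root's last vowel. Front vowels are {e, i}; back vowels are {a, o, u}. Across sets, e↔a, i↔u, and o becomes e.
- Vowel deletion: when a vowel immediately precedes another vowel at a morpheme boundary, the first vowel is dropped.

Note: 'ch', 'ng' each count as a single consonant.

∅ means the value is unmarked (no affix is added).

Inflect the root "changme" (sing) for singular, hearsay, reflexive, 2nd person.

Attach evidentiality hearsay miv- → mivchangme.
Attach person 2nd person che- → chemivchangme.
Attach voice reflexive a- → achemivchangme.
Attach number singular ov- → ovachemivchangme.
Apply vowel harmony: ovachemivchangme → evechemivchangme.
Vowel deletion: no change.

evechemivchangme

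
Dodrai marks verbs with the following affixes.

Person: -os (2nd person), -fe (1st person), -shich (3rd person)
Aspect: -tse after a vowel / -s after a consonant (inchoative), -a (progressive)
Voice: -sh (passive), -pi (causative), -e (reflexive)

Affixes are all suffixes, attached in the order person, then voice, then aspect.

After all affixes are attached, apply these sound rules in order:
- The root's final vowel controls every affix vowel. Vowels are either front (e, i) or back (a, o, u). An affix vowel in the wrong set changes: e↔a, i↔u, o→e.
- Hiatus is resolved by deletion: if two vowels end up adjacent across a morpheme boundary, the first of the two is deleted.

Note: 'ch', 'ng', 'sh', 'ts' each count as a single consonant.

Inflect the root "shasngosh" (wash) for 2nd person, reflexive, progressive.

shasngoshosa

Attach person 2nd person -os → shasngoshos.
Attach voice reflexive -e → shasngoshose.
Attach aspect progressive -a → shasngoshosea.
Apply vowel harmony: shasngoshosea → shasngoshosaa.
Apply vowel deletion: shasngoshosaa → shasngoshosa.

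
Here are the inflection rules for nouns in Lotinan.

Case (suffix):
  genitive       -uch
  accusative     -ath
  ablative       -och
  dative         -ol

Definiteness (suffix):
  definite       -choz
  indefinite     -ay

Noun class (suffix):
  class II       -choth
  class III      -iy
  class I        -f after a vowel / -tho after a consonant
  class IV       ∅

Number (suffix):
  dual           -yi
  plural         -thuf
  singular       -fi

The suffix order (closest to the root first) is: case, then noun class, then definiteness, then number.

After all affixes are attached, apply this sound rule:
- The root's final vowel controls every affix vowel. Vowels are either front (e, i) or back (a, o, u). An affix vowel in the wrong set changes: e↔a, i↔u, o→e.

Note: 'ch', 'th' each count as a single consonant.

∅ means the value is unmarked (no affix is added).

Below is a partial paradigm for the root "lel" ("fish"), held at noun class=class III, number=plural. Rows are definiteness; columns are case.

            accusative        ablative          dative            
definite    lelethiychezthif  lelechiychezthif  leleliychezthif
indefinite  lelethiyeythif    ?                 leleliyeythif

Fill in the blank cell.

lelechiyeythif

Attach case ablative -och → leloch.
Attach noun class class III -iy → lelochiy.
Attach definiteness indefinite -ay → lelochiyay.
Attach number plural -thuf → lelochiyaythuf.
Apply vowel harmony: lelochiyaythuf → lelechiyeythif.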